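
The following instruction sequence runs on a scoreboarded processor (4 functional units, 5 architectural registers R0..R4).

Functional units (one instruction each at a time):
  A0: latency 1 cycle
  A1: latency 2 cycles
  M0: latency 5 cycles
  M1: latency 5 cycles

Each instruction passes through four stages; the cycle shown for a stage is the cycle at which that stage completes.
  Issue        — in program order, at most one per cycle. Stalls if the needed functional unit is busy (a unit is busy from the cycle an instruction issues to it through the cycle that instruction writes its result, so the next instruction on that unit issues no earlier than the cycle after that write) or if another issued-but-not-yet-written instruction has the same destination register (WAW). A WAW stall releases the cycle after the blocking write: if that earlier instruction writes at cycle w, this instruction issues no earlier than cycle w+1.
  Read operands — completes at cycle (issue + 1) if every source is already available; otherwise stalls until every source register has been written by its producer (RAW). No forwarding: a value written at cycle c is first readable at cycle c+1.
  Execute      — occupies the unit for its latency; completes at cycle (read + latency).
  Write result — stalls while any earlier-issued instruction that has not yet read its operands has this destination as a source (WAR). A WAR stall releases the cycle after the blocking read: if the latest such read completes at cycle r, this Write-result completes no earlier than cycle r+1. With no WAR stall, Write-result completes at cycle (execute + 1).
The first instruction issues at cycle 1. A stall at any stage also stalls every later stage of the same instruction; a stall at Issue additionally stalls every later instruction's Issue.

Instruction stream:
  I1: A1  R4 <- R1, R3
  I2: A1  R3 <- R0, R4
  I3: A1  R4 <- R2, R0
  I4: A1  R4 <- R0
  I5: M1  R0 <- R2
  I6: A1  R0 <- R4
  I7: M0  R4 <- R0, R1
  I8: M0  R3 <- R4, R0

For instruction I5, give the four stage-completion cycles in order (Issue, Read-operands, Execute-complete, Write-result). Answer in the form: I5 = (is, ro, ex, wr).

t=1  I1 dispatched to A1
t=2  I1 operands ready
t=4  I1 complete
t=5  R4←I1
t=6  I2 dispatched to A1
t=7  I2 operands ready
t=9  I2 complete
t=10  R3←I2
t=11  I3 dispatched to A1
t=12  I3 operands ready
t=14  I3 complete
t=15  R4←I3
t=16  I4 dispatched to A1
t=17  I4 operands ready, I5 dispatched to M1
t=18  I5 operands ready
t=19  I4 complete
t=20  R4←I4
t=23  I5 complete
t=24  R0←I5
t=25  I6 dispatched to A1
t=26  I6 operands ready, I7 dispatched to M0
t=28  I6 complete
t=29  R0←I6
t=30  I7 operands ready
t=35  I7 complete
t=36  R4←I7
t=37  I8 dispatched to M0
t=38  I8 operands ready
t=43  I8 complete
t=44  R3←I8

I5 = (17, 18, 23, 24)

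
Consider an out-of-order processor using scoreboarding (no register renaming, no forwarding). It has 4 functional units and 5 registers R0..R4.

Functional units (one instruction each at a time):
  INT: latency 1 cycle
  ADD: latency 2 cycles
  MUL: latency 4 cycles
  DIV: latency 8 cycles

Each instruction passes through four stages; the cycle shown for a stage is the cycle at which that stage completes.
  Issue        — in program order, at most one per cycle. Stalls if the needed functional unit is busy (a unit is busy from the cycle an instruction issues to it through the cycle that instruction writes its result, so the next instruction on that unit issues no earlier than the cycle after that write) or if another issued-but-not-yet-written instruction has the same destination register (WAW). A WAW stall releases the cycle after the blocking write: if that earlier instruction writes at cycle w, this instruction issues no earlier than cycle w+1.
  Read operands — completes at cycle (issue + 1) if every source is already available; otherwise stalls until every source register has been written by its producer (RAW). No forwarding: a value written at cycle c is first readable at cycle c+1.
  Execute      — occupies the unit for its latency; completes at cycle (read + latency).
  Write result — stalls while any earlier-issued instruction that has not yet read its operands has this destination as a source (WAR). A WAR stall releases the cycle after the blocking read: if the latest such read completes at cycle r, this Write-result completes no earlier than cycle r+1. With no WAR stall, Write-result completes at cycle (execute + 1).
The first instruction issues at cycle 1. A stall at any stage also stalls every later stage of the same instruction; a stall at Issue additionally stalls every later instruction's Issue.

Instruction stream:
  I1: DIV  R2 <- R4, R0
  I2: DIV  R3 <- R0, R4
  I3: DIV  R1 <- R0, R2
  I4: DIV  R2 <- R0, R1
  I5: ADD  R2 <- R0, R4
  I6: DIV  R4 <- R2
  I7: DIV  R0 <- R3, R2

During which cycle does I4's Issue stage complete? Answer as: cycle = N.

I1: IS=1 RO=2 EX=10 WR=11
I2: IS=12 RO=13 EX=21 WR=22  [struct: DIV busy until I1 writes@11]
I3: IS=23 RO=24 EX=32 WR=33  [struct: DIV busy until I2 writes@22]
I4: IS=34 RO=35 EX=43 WR=44  [struct: DIV busy until I3 writes@33]
I5: IS=45 RO=46 EX=48 WR=49  [WAW R2: wait I4 write@44]
I6: IS=46 RO=50 EX=58 WR=59  [RAW R2: wait I5 write@49]
I7: IS=60 RO=61 EX=69 WR=70  [struct: DIV busy until I6 writes@59]

cycle = 34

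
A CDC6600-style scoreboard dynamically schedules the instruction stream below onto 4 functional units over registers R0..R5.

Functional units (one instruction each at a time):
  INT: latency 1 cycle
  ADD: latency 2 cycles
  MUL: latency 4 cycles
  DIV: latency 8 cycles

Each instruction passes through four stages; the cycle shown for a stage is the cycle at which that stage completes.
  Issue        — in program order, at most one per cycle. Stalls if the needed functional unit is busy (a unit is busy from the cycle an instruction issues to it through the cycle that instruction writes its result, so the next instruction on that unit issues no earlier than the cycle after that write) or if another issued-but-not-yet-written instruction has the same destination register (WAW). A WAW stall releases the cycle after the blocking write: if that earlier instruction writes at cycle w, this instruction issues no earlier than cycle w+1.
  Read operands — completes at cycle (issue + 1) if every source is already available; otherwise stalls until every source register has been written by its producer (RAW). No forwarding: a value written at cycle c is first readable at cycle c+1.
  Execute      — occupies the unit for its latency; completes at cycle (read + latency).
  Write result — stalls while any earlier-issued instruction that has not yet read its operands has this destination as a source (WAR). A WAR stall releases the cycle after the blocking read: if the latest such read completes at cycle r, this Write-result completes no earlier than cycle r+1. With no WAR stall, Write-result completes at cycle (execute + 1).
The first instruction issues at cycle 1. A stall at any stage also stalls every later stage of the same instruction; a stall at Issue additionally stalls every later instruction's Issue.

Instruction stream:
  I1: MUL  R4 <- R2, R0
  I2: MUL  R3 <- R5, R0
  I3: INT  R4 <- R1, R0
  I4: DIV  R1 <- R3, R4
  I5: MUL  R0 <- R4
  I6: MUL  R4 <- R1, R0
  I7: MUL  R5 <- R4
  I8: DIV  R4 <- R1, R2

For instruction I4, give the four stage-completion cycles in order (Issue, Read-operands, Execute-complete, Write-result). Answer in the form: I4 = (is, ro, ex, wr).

I4 = (10, 15, 23, 24)

[I1] 1/2/6/7
[I2] 8/9/13/14  (struct: MUL busy until I1 writes@7)
[I3] 9/10/11/12
[I4] 10/15/23/24  (RAW R3: wait I2 write@14)
[I5] 15/16/20/21  (struct: MUL busy until I2 writes@14)
[I6] 22/25/29/30  (struct: MUL busy until I5 writes@21; RAW R1: wait I4 write@24)
[I7] 31/32/36/37  (struct: MUL busy until I6 writes@30)
[I8] 32/33/41/42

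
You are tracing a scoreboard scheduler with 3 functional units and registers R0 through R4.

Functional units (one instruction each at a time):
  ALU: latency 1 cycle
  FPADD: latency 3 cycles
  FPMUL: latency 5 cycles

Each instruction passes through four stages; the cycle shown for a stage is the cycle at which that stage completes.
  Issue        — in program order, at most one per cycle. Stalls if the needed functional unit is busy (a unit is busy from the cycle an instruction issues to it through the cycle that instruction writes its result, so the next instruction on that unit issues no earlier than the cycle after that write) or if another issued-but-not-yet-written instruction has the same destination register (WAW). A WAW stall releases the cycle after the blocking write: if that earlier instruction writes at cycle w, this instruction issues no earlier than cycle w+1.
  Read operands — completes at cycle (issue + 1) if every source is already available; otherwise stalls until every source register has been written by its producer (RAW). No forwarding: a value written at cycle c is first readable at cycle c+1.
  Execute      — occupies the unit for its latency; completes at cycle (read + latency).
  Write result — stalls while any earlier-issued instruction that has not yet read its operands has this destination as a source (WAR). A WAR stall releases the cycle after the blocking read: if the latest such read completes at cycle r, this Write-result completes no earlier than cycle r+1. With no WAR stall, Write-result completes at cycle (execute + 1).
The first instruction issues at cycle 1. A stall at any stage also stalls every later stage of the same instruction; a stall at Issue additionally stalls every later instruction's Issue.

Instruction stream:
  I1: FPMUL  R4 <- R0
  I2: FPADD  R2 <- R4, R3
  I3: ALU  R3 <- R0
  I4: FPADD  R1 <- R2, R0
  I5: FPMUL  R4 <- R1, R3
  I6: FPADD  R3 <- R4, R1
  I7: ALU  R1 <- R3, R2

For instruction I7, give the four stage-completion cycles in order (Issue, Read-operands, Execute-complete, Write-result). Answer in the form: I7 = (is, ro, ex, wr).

I7 = (21, 32, 33, 34)

c1: I1→FPMUL
c2: I1 RO; I2→FPADD
c3: I3→ALU
c4: I3 RO
c5: I3 EX
c7: I1 EX
c8: I1 WR R4
c9: I2 RO
c10: I3 WR R3
c12: I2 EX
c13: I2 WR R2
c14: I4→FPADD
c15: I4 RO; I5→FPMUL
c18: I4 EX
c19: I4 WR R1
c20: I5 RO; I6→FPADD
c21: I7→ALU
c25: I5 EX
c26: I5 WR R4
c27: I6 RO
c30: I6 EX
c31: I6 WR R3
c32: I7 RO
c33: I7 EX
c34: I7 WR R1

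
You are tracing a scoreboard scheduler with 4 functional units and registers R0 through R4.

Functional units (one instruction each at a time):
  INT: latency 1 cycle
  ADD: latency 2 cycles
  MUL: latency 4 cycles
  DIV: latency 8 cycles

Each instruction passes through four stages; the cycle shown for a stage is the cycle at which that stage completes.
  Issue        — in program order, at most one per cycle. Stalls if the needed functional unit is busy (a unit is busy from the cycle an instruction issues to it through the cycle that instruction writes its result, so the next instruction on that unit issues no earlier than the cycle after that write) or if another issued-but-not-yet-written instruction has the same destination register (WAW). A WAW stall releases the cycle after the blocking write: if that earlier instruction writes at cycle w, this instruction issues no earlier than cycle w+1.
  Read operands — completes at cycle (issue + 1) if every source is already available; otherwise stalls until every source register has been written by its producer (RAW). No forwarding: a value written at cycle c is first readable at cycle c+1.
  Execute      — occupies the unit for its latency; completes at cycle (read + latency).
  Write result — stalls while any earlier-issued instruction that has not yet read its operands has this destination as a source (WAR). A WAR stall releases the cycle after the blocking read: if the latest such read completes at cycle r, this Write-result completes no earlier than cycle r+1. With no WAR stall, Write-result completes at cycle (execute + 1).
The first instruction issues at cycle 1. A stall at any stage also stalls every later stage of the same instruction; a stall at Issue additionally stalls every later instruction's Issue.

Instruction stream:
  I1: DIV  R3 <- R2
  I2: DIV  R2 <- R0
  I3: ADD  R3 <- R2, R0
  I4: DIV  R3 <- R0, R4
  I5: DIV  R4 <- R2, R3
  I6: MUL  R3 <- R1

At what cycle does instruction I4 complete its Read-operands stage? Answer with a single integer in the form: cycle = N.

cycle = 28

1) issue 1, read 2, done 10, write 11
2) issue 12, read 13, done 21, write 22  <struct: DIV busy until I1 writes@11>
3) issue 13, read 23, done 25, write 26  <RAW R2: wait I2 write@22>
4) issue 27, read 28, done 36, write 37  <WAW R3: wait I3 write@26>
5) issue 38, read 39, done 47, write 48  <struct: DIV busy until I4 writes@37>
6) issue 39, read 40, done 44, write 45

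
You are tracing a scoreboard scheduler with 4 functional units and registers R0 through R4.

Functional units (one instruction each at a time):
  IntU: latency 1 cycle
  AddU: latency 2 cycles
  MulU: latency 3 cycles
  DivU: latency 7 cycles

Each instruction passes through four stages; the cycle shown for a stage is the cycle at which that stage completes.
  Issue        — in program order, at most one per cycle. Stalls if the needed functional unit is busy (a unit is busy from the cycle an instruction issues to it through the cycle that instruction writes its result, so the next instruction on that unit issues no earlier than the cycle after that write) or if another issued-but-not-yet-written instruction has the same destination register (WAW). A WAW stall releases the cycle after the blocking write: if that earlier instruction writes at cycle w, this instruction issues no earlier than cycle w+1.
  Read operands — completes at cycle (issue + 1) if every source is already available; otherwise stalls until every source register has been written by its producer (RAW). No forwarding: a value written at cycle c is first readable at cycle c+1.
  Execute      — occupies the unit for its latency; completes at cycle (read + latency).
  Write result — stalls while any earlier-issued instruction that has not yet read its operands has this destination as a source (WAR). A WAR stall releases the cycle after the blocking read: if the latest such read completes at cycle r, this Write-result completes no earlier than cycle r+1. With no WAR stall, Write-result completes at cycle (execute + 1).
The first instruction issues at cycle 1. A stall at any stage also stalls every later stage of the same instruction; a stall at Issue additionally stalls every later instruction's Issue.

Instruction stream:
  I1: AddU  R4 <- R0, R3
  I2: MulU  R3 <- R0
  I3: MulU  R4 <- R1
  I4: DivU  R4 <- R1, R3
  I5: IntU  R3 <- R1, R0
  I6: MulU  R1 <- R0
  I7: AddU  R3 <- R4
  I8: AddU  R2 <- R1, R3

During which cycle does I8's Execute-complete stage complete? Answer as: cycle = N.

cycle = 31

c1: issue I1 (AddU)
c2: I1 read-ops | issue I2 (MulU)
c3: I2 read-ops
c4: I1 finished on AddU
c5: I1→R4
c6: I2 finished on MulU
c7: I2→R3
c8: issue I3 (MulU)
c9: I3 read-ops
c12: I3 finished on MulU
c13: I3→R4
c14: issue I4 (DivU)
c15: I4 read-ops | issue I5 (IntU)
c16: I5 read-ops | issue I6 (MulU)
c17: I5 finished on IntU | I6 read-ops
c18: I5→R3
c19: issue I7 (AddU)
c20: I6 finished on MulU
c21: I6→R1
c22: I4 finished on DivU
c23: I4→R4
c24: I7 read-ops
c26: I7 finished on AddU
c27: I7→R3
c28: issue I8 (AddU)
c29: I8 read-ops
c31: I8 finished on AddU
c32: I8→R2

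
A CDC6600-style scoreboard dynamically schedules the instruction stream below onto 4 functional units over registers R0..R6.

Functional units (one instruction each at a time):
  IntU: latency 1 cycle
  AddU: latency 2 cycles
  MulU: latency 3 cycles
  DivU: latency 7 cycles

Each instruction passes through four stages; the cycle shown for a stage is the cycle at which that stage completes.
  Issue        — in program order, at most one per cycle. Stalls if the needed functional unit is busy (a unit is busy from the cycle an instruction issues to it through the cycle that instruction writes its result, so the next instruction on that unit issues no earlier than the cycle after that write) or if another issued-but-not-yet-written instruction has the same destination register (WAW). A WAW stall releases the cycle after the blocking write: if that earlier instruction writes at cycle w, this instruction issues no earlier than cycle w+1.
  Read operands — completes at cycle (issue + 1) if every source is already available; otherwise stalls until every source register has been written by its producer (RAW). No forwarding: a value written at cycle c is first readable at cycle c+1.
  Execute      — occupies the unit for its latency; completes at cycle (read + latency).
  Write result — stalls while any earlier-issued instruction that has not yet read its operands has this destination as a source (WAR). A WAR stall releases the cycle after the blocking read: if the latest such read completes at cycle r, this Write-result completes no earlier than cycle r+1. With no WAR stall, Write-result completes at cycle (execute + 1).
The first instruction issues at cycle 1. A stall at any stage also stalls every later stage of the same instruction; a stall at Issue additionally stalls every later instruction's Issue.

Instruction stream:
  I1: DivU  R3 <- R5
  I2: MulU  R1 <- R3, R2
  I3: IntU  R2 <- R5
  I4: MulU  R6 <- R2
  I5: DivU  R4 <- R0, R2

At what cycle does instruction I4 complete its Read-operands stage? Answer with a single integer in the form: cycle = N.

cycle = 17

t=1  I1→DivU
t=2  I1 RO; I2→MulU
t=3  I3→IntU
t=4  I3 RO
t=5  I3 EX
t=9  I1 EX
t=10  I1 WR R3
t=11  I2 RO
t=12  I3 WR R2
t=14  I2 EX
t=15  I2 WR R1
t=16  I4→MulU
t=17  I4 RO; I5→DivU
t=18  I5 RO
t=20  I4 EX
t=21  I4 WR R6
t=25  I5 EX
t=26  I5 WR R4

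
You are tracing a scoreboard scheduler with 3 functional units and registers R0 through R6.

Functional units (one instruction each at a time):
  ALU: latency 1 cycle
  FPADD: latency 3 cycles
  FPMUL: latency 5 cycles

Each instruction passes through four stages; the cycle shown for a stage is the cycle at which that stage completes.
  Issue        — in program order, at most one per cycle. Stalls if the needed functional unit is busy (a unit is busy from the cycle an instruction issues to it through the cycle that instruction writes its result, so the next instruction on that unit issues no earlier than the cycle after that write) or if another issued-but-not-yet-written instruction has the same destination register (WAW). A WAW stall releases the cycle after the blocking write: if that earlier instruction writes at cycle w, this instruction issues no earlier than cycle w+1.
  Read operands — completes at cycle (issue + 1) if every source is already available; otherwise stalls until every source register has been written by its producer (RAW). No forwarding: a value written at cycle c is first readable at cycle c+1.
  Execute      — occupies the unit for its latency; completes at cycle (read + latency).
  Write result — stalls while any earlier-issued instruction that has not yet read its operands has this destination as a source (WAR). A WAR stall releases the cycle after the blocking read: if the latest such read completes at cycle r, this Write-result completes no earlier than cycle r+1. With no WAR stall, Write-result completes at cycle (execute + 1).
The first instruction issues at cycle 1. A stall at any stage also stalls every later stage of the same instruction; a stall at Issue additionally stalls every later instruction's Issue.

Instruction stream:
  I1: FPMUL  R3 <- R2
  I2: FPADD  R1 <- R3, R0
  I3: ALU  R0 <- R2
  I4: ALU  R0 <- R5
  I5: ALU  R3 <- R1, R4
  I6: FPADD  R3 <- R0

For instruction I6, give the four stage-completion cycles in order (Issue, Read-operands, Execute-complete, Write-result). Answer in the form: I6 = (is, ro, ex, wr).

[1] I1 issues→FPMUL
[2] I1 reads; I2 issues→FPADD
[3] I3 issues→ALU
[4] I3 reads
[5] I3 exec-done
[7] I1 exec-done
[8] I1 writes R3
[9] I2 reads
[10] I3 writes R0
[11] I4 issues→ALU
[12] I2 exec-done; I4 reads
[13] I2 writes R1; I4 exec-done
[14] I4 writes R0
[15] I5 issues→ALU
[16] I5 reads
[17] I5 exec-done
[18] I5 writes R3
[19] I6 issues→FPADD
[20] I6 reads
[23] I6 exec-done
[24] I6 writes R3

I6 = (19, 20, 23, 24)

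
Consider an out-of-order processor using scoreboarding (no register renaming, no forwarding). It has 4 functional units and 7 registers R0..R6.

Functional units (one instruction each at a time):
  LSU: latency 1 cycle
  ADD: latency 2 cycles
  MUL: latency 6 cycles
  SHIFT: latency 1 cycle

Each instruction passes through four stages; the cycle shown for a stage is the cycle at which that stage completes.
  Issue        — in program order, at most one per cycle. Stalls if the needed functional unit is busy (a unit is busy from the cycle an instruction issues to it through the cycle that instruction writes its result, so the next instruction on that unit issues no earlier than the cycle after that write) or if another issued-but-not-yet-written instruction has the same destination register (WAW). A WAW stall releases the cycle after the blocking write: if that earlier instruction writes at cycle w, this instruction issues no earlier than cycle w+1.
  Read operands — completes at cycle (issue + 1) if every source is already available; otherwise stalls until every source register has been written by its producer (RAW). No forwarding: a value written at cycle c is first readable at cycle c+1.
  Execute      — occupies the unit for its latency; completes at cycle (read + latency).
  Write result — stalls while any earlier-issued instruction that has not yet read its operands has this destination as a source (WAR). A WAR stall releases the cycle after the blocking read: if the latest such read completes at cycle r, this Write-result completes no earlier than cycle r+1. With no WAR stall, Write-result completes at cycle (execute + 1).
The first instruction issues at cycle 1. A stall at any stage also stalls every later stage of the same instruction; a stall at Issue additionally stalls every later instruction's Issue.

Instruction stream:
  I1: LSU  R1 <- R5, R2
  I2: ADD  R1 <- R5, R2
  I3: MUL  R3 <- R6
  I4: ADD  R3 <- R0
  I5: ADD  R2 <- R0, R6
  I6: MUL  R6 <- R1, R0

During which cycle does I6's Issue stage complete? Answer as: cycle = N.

c1: I1 issues→LSU
c2: I1 reads
c3: I1 exec-done
c4: I1 writes R1
c5: I2 issues→ADD
c6: I2 reads; I3 issues→MUL
c7: I3 reads
c8: I2 exec-done
c9: I2 writes R1
c13: I3 exec-done
c14: I3 writes R3
c15: I4 issues→ADD
c16: I4 reads
c18: I4 exec-done
c19: I4 writes R3
c20: I5 issues→ADD
c21: I5 reads; I6 issues→MUL
c22: I6 reads
c23: I5 exec-done
c24: I5 writes R2
c28: I6 exec-done
c29: I6 writes R6

cycle = 21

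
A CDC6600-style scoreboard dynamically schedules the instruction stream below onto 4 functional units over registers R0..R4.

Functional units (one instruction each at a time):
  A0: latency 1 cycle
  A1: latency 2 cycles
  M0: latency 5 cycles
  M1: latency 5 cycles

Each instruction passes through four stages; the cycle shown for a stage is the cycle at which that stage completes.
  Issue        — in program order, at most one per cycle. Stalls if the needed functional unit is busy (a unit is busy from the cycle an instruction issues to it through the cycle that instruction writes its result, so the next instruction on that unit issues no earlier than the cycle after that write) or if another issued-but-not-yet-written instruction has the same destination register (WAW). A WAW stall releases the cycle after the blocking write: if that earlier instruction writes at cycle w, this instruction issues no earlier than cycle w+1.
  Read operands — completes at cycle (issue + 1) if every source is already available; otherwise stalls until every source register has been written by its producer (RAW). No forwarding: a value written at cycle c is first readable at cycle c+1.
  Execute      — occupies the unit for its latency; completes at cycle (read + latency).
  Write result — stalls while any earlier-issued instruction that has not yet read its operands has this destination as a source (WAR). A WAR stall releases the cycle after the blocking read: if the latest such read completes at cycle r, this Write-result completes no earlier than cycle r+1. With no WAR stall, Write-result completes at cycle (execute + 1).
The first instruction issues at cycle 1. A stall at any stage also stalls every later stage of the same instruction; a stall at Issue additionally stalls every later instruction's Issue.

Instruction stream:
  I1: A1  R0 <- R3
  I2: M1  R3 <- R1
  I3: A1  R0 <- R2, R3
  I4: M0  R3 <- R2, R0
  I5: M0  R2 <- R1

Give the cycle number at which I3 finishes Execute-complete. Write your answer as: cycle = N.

cycle = 12

t=1  I1 dispatched to A1
t=2  I1 operands ready | I2 dispatched to M1
t=3  I2 operands ready
t=4  I1 complete
t=5  R0←I1
t=6  I3 dispatched to A1
t=8  I2 complete
t=9  R3←I2
t=10  I3 operands ready | I4 dispatched to M0
t=12  I3 complete
t=13  R0←I3
t=14  I4 operands ready
t=19  I4 complete
t=20  R3←I4
t=21  I5 dispatched to M0
t=22  I5 operands ready
t=27  I5 complete
t=28  R2←I5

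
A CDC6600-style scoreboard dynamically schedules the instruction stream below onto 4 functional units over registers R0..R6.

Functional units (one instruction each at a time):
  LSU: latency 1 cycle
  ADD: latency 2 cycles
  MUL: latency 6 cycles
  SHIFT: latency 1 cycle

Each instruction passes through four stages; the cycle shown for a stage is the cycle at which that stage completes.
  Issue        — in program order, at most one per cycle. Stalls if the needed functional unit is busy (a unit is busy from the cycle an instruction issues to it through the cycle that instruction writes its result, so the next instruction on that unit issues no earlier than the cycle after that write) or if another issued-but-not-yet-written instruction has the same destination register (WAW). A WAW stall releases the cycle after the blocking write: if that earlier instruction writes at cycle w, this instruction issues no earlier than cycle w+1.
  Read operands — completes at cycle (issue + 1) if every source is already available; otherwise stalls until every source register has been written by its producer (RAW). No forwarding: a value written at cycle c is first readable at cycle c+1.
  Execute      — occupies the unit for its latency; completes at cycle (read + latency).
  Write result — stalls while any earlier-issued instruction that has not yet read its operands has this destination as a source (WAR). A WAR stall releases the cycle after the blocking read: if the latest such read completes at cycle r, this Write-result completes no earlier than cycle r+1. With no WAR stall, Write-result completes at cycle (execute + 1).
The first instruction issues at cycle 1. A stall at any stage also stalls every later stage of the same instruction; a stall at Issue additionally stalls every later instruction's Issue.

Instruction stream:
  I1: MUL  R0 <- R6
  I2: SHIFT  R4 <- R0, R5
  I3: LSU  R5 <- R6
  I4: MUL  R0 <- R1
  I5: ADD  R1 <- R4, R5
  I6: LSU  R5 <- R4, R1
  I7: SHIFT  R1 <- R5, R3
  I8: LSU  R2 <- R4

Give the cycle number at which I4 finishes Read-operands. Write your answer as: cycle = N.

cycle = 11

  I1 | 1 | 2 | 8 | 9
  I2 | 2 | 10 | 11 | 12   RAW R0: wait I1 write@9
  I3 | 3 | 4 | 5 | 11   WAR R5: wait I2 read@10
  I4 | 10 | 11 | 17 | 18   struct: MUL busy until I1 writes@9
  I5 | 11 | 13 | 15 | 16   RAW R4: wait I2 write@12
  I6 | 12 | 17 | 18 | 19   RAW R1: wait I5 write@16
  I7 | 17 | 20 | 21 | 22   WAW R1: wait I5 write@16 · RAW R5: wait I6 write@19
  I8 | 20 | 21 | 22 | 23   struct: LSU busy until I6 writes@19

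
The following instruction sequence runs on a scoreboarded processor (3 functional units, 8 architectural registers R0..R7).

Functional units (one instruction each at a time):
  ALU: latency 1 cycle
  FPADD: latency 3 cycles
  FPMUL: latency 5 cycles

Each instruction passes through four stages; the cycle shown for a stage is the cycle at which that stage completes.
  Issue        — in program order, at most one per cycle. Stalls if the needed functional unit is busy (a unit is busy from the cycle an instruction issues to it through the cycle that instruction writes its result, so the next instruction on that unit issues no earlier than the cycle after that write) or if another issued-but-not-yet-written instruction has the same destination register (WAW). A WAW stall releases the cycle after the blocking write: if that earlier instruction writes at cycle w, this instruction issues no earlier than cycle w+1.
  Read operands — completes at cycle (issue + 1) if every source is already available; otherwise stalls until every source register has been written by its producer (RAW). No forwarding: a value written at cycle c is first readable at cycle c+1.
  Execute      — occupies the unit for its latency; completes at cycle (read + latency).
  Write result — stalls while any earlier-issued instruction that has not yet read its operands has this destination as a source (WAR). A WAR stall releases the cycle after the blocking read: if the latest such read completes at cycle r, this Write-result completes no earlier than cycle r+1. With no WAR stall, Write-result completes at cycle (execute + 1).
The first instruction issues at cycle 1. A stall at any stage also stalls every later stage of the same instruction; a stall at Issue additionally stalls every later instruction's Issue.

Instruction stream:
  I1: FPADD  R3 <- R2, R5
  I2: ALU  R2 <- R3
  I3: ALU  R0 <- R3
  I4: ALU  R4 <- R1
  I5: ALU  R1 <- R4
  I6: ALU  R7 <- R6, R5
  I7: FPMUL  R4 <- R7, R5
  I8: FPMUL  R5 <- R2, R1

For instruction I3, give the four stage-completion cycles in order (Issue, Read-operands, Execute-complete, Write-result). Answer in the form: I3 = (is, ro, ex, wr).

I3 = (10, 11, 12, 13)

I1: IS=1 RO=2 EX=5 WR=6
I2: IS=2 RO=7 EX=8 WR=9  [RAW R3: wait I1 write@6]
I3: IS=10 RO=11 EX=12 WR=13  [struct: ALU busy until I2 writes@9]
I4: IS=14 RO=15 EX=16 WR=17  [struct: ALU busy until I3 writes@13]
I5: IS=18 RO=19 EX=20 WR=21  [struct: ALU busy until I4 writes@17]
I6: IS=22 RO=23 EX=24 WR=25  [struct: ALU busy until I5 writes@21]
I7: IS=23 RO=26 EX=31 WR=32  [RAW R7: wait I6 write@25]
I8: IS=33 RO=34 EX=39 WR=40  [struct: FPMUL busy until I7 writes@32]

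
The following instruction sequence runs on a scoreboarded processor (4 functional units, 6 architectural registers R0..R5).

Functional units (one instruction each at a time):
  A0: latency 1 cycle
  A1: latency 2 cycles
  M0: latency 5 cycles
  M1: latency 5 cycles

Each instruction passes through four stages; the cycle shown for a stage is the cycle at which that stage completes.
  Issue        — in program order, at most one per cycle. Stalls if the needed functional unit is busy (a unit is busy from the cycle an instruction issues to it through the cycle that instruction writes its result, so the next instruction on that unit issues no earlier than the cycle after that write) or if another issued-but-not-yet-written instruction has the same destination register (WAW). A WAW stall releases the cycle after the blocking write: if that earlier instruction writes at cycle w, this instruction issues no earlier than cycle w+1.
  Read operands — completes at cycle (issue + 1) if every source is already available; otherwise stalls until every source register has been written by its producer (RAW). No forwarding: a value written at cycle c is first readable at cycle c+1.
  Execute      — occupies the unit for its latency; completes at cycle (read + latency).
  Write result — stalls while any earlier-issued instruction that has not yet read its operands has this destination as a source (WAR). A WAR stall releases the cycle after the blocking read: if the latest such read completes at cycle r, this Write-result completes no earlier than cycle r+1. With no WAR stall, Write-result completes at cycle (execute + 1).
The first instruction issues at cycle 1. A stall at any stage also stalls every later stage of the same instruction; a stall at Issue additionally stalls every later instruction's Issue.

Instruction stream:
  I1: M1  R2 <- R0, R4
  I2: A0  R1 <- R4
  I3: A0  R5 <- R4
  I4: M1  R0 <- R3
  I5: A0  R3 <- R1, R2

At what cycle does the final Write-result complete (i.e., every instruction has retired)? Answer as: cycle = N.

cycle = 16

I1  is:1  ro:2  ex:7  wr:8
I2  is:2  ro:3  ex:4  wr:5
I3  is:6  ro:7  ex:8  wr:9  — struct: A0 busy until I2 writes@5
I4  is:9  ro:10  ex:15  wr:16  — struct: M1 busy until I1 writes@8
I5  is:10  ro:11  ex:12  wr:13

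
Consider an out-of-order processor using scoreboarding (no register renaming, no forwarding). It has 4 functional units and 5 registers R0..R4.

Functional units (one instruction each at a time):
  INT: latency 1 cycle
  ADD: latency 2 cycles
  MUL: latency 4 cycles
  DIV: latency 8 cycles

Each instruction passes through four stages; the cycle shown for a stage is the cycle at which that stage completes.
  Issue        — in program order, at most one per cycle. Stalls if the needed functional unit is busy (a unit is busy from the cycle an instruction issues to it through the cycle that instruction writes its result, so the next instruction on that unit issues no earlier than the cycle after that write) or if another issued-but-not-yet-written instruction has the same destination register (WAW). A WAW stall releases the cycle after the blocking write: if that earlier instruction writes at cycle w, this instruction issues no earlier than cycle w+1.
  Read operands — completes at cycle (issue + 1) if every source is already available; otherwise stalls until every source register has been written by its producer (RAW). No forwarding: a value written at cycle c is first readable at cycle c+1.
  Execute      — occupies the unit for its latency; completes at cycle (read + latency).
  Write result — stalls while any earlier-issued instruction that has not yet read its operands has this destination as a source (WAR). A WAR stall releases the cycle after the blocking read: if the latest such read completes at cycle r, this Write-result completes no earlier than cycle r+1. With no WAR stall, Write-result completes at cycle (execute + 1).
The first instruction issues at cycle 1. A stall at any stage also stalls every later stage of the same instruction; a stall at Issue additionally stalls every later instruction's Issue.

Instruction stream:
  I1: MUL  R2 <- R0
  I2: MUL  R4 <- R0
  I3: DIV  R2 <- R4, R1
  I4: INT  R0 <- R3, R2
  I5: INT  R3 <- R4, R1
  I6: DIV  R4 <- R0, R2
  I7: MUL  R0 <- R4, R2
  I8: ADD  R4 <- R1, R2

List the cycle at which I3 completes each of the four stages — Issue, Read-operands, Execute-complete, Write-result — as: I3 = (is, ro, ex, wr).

I1: IS=1 RO=2 EX=6 WR=7
I2: IS=8 RO=9 EX=13 WR=14  [struct: MUL busy until I1 writes@7]
I3: IS=9 RO=15 EX=23 WR=24  [RAW R4: wait I2 write@14]
I4: IS=10 RO=25 EX=26 WR=27  [RAW R2: wait I3 write@24]
I5: IS=28 RO=29 EX=30 WR=31  [struct: INT busy until I4 writes@27]
I6: IS=29 RO=30 EX=38 WR=39
I7: IS=30 RO=40 EX=44 WR=45  [RAW R4: wait I6 write@39]
I8: IS=40 RO=41 EX=43 WR=44  [WAW R4: wait I6 write@39]

I3 = (9, 15, 23, 24)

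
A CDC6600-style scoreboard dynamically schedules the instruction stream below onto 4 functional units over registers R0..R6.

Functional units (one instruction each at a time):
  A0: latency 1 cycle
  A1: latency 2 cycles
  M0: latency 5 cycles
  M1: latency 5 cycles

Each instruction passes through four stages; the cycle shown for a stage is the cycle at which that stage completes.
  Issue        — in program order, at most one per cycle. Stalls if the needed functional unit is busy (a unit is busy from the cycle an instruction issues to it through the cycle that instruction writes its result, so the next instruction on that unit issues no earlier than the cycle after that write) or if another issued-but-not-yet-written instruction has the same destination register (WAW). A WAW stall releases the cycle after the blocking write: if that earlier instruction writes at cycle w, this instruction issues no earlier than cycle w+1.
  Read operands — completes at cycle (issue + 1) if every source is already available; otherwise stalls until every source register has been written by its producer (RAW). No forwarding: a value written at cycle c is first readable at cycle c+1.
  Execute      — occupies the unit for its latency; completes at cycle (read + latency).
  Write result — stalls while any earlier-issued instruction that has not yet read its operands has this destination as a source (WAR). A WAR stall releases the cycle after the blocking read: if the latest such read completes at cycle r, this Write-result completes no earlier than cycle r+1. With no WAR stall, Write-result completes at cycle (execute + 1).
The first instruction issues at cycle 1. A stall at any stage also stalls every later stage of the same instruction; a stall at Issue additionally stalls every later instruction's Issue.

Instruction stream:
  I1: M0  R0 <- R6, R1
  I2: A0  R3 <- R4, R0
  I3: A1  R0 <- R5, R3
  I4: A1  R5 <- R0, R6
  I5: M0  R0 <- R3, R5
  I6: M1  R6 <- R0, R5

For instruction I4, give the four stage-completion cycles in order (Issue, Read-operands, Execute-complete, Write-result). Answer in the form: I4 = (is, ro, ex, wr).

I4 = (16, 17, 19, 20)

cycle 1: I1 dispatched to M0
cycle 2: I1 operands ready · I2 dispatched to A0
cycle 7: I1 complete
cycle 8: R0←I1
cycle 9: I2 operands ready · I3 dispatched to A1
cycle 10: I2 complete
cycle 11: R3←I2
cycle 12: I3 operands ready
cycle 14: I3 complete
cycle 15: R0←I3
cycle 16: I4 dispatched to A1
cycle 17: I4 operands ready · I5 dispatched to M0
cycle 18: I6 dispatched to M1
cycle 19: I4 complete
cycle 20: R5←I4
cycle 21: I5 operands ready
cycle 26: I5 complete
cycle 27: R0←I5
cycle 28: I6 operands ready
cycle 33: I6 complete
cycle 34: R6←I6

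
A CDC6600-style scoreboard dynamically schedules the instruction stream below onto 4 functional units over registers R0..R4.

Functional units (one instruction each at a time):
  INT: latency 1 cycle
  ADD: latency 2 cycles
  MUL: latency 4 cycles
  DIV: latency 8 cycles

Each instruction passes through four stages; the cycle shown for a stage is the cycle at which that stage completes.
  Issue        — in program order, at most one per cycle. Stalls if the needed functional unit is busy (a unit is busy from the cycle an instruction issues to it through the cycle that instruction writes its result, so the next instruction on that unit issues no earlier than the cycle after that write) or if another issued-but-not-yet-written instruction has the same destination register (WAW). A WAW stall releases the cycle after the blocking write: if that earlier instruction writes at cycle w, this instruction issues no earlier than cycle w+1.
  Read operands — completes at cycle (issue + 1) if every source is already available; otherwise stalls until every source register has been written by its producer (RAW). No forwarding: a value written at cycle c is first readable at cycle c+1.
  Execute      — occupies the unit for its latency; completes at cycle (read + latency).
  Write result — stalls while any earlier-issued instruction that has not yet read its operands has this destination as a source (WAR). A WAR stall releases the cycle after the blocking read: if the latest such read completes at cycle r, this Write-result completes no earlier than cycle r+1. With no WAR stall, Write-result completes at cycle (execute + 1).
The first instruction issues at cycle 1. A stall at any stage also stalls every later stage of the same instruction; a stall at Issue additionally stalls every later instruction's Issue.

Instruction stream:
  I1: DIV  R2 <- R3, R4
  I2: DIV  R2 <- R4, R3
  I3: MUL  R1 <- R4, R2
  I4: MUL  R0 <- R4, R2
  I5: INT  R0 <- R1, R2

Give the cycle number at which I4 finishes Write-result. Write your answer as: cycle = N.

I1: IS=1 RO=2 EX=10 WR=11
I2: IS=12 RO=13 EX=21 WR=22  [struct: DIV busy until I1 writes@11]
I3: IS=13 RO=23 EX=27 WR=28  [RAW R2: wait I2 write@22]
I4: IS=29 RO=30 EX=34 WR=35  [struct: MUL busy until I3 writes@28]
I5: IS=36 RO=37 EX=38 WR=39  [WAW R0: wait I4 write@35]

cycle = 35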